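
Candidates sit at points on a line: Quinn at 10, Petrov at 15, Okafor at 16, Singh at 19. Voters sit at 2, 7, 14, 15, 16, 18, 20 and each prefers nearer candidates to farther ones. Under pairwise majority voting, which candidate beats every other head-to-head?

With single-peaked preferences on a line, the Condorcet winner is the candidate closest to the median voter.
The median voter (position 15) is closest to Petrov at 15.
Check: Petrov vs Okafor — voters closer to Petrov: 4 of 7.

Petrov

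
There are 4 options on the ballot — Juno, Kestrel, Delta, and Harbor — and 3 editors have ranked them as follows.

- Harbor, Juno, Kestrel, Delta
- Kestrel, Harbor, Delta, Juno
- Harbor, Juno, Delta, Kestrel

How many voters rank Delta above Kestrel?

Ballots ranking Delta above Kestrel: 1.
Ballots ranking Kestrel above Delta: 2.
So 1 of 3 voters prefer Delta to Kestrel.

1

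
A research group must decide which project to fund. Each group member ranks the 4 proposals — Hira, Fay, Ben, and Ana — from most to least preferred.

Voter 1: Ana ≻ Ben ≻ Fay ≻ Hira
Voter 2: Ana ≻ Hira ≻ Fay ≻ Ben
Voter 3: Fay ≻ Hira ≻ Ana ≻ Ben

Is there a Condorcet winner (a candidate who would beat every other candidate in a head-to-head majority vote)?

Head-to-head results (3 voters total):
Hira vs Fay: Fay wins 2–1.
Hira vs Ben: Hira wins 2–1.
Hira vs Ana: Ana wins 2–1.
Fay vs Ben: Fay wins 2–1.
Fay vs Ana: Ana wins 2–1.
Ben vs Ana: Ana wins 3–0.
Ana beats each rival — Hira (2–1), Fay (2–1), Ben (3–0) — so Ana is the Condorcet winner.

Yes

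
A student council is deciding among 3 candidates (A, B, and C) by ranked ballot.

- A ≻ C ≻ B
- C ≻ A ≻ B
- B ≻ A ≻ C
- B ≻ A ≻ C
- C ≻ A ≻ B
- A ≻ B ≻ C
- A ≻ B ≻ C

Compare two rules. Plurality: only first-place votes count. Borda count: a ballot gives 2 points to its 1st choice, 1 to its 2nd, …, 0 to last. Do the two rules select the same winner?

Plurality first-place counts: A 3, B 2, C 2 → A.
Borda totals: A 10, B 6, C 5 → A.
The two rules agree on A.

Yes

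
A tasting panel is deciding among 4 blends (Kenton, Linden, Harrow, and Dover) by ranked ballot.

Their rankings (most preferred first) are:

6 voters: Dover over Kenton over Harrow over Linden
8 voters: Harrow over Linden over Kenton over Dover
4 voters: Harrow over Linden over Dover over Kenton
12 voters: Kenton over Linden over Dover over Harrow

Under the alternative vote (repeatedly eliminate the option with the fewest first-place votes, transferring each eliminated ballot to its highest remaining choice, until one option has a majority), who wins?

Kenton

Round 1: Kenton 12, Harrow 12, Dover 6, Linden 0. Linden has the fewest and is eliminated.
Round 2: Kenton 12, Harrow 12, Dover 6. Dover has the fewest and is eliminated.
Round 3: Kenton 18, Harrow 12. Kenton has a majority.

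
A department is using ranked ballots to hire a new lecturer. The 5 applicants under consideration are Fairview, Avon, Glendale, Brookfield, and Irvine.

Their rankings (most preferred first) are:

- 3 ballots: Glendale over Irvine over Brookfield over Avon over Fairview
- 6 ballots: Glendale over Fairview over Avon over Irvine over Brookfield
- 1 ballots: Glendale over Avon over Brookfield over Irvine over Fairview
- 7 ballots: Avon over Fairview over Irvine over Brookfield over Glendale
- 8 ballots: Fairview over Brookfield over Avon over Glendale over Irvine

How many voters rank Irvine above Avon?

3

Ballots ranking Irvine above Avon: 3.
Ballots ranking Avon above Irvine: 6+1+7+8 = 22.
So 3 of 25 voters prefer Irvine to Avon.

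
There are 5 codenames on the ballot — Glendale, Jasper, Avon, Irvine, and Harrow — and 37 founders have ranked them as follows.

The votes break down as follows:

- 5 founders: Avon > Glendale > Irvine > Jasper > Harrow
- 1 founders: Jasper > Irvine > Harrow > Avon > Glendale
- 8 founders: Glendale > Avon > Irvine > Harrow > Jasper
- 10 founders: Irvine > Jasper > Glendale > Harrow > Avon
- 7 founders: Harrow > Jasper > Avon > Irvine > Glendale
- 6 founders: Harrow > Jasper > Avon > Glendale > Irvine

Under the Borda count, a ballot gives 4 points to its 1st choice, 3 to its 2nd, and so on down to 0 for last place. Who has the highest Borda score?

Jasper

Borda scores:
  Glendale: 5·3 + 0 + 8·4 + 10·2 + 7·0 + 6·1 = 73
  Jasper: 5·1 + 4 + 8·0 + 10·3 + 7·3 + 6·3 = 78
  Avon: 5·4 + 1 + 8·3 + 10·0 + 7·2 + 6·2 = 71
  Irvine: 5·2 + 3 + 8·2 + 10·4 + 7·1 + 6·0 = 76
  Harrow: 5·0 + 2 + 8·1 + 10·1 + 7·4 + 6·4 = 72
Jasper has the highest total.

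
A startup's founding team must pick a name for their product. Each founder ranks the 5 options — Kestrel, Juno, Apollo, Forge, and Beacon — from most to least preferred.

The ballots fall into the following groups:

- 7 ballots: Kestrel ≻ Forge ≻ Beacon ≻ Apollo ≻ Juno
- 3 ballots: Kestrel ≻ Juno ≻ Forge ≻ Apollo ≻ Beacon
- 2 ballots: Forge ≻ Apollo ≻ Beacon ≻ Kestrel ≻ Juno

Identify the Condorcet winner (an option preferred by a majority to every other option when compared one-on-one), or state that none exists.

Head-to-head results (12 voters total):
Kestrel vs Juno: Kestrel wins 12–0.
Kestrel vs Apollo: Kestrel wins 10–2.
Kestrel vs Forge: Kestrel wins 10–2.
Kestrel vs Beacon: Kestrel wins 10–2.
Juno vs Apollo: Apollo wins 9–3.
Juno vs Forge: Forge wins 9–3.
Juno vs Beacon: Beacon wins 9–3.
Apollo vs Forge: Forge wins 12–0.
Apollo vs Beacon: Beacon wins 7–5.
Forge vs Beacon: Forge wins 12–0.
Kestrel beats each rival — Juno (12–0), Apollo (10–2), Forge (10–2), Beacon (10–2) — so Kestrel is the Condorcet winner.

Kestrel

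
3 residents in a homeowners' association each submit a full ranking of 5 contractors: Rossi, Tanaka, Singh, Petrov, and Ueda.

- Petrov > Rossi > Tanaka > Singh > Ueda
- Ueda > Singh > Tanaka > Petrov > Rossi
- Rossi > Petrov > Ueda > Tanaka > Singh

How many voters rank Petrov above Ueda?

Ballots ranking Petrov above Ueda: 2.
Ballots ranking Ueda above Petrov: 1.
So 2 of 3 voters prefer Petrov to Ueda.

2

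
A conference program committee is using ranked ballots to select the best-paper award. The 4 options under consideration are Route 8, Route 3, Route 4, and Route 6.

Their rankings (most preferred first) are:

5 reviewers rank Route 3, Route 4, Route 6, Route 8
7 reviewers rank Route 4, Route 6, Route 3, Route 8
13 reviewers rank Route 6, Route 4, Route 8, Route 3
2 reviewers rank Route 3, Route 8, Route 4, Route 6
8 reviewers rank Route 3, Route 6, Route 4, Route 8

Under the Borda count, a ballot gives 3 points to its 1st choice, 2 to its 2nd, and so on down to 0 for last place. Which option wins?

Borda scores:
  Route 8: 5·0 + 7·0 + 13·1 + 2·2 + 8·0 = 17
  Route 3: 5·3 + 7·1 + 13·0 + 2·3 + 8·3 = 52
  Route 4: 5·2 + 7·3 + 13·2 + 2·1 + 8·1 = 67
  Route 6: 5·1 + 7·2 + 13·3 + 2·0 + 8·2 = 74
Route 6 has the highest total.

Route 6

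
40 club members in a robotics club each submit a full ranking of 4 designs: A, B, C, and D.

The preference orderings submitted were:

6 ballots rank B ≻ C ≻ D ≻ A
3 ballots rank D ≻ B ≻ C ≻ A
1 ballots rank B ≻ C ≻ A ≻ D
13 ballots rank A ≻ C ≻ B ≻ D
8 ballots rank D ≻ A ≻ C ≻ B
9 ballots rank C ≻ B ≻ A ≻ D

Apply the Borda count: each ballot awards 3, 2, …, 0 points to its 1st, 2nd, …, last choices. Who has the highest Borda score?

Borda scores:
  A: 6·0 + 3·0 + 1 + 13·3 + 8·2 + 9·1 = 65
  B: 6·3 + 3·2 + 3 + 13·1 + 8·0 + 9·2 = 58
  C: 6·2 + 3·1 + 2 + 13·2 + 8·1 + 9·3 = 78
  D: 6·1 + 3·3 + 0 + 13·0 + 8·3 + 9·0 = 39
C has the highest total.

C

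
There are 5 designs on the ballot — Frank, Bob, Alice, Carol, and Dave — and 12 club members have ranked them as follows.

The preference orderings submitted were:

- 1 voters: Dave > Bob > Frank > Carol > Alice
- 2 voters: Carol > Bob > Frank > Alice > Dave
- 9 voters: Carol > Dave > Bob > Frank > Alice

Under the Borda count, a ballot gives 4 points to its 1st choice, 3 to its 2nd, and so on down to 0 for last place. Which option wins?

Borda scores:
  Frank: 2 + 2·2 + 9·1 = 15
  Bob: 3 + 2·3 + 9·2 = 27
  Alice: 0 + 2·1 + 9·0 = 2
  Carol: 1 + 2·4 + 9·4 = 45
  Dave: 4 + 2·0 + 9·3 = 31
Carol has the highest total.

Carol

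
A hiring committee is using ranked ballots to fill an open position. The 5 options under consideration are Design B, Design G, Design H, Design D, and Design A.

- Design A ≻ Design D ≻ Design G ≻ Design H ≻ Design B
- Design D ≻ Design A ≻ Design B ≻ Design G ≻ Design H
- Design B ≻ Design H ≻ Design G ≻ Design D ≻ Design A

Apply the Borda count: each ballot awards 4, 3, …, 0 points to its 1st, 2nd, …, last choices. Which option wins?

Design D

Borda scores:
  Design B: 0 + 2 + 4 = 6
  Design G: 2 + 1 + 2 = 5
  Design H: 1 + 0 + 3 = 4
  Design D: 3 + 4 + 1 = 8
  Design A: 4 + 3 + 0 = 7
Design D has the highest total.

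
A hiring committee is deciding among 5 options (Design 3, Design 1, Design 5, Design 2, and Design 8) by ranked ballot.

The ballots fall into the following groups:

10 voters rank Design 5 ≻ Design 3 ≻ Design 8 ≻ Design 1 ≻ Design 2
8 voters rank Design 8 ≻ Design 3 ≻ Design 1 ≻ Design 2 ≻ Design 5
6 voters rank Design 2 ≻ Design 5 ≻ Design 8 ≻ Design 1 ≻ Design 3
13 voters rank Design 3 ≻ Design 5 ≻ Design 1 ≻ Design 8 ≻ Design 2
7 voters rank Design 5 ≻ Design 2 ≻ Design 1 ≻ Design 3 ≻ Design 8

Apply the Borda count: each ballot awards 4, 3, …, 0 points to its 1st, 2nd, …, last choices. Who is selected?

Design 5

Borda scores:
  Design 3: 10·3 + 8·3 + 6·0 + 13·4 + 7·1 = 113
  Design 1: 10·1 + 8·2 + 6·1 + 13·2 + 7·2 = 72
  Design 5: 10·4 + 8·0 + 6·3 + 13·3 + 7·4 = 125
  Design 2: 10·0 + 8·1 + 6·4 + 13·0 + 7·3 = 53
  Design 8: 10·2 + 8·4 + 6·2 + 13·1 + 7·0 = 77
Design 5 has the highest total.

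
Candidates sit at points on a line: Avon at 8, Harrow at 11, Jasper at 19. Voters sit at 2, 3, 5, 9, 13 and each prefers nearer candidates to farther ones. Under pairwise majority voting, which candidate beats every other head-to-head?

With single-peaked preferences on a line, the Condorcet winner is the candidate closest to the median voter.
The median voter (position 5) is closest to Avon at 8.
Check: Avon vs Jasper — voters closer to Avon: 5 of 5.

Avon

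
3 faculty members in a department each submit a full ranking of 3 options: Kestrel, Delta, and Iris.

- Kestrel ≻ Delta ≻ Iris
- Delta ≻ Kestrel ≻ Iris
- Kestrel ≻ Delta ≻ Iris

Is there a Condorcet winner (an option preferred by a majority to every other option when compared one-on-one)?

Yes

Head-to-head results (3 voters total):
Kestrel vs Delta: Kestrel wins 2–1.
Kestrel vs Iris: Kestrel wins 3–0.
Delta vs Iris: Delta wins 3–0.
Kestrel beats each rival — Delta (2–1), Iris (3–0) — so Kestrel is the Condorcet winner.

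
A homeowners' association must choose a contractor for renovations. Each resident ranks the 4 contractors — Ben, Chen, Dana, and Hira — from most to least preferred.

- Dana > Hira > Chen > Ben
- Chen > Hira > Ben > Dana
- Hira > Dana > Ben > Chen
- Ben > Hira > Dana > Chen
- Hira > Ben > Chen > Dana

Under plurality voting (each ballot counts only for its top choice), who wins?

Hira

First-place vote totals:
  Ben: 1
  Chen: 1
  Dana: 1
  Hira: 2
Hira has the most first-place votes.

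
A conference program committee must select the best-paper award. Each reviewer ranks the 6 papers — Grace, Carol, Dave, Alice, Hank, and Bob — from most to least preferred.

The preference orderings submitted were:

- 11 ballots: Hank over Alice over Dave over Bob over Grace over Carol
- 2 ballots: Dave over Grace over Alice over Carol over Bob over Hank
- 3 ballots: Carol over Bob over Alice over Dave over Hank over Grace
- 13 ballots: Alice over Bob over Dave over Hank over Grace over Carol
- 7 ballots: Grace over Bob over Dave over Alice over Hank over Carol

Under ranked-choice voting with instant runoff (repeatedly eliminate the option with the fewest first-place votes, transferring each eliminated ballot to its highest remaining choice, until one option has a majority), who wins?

Alice

Round 1: Alice 13, Hank 11, Grace 7, Carol 3, Dave 2, Bob 0. Bob has the fewest and is eliminated.
Round 2: Alice 13, Hank 11, Grace 7, Carol 3, Dave 2. Dave has the fewest and is eliminated.
Round 3: Alice 13, Hank 11, Grace 9, Carol 3. Carol has the fewest and is eliminated.
Round 4: Alice 16, Hank 11, Grace 9. Grace has the fewest and is eliminated.
Round 5: Alice 25, Hank 11. Alice has a majority.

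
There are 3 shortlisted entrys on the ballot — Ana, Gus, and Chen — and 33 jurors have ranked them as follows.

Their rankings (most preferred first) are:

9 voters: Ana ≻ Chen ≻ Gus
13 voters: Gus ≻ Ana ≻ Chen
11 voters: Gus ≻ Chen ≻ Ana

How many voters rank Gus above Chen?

Ballots ranking Gus above Chen: 13+11 = 24.
Ballots ranking Chen above Gus: 9.
So 24 of 33 voters prefer Gus to Chen.

24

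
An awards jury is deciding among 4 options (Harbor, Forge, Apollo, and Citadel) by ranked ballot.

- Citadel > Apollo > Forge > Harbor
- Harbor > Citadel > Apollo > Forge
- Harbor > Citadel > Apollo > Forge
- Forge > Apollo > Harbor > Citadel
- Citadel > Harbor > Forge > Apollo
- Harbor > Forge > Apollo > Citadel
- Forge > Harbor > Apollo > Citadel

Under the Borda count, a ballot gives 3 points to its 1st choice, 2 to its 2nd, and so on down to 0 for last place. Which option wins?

Borda scores:
  Harbor: 0 + 3 + 3 + 1 + 2 + 3 + 2 = 14
  Forge: 1 + 0 + 0 + 3 + 1 + 2 + 3 = 10
  Apollo: 2 + 1 + 1 + 2 + 0 + 1 + 1 = 8
  Citadel: 3 + 2 + 2 + 0 + 3 + 0 + 0 = 10
Harbor has the highest total.

Harbor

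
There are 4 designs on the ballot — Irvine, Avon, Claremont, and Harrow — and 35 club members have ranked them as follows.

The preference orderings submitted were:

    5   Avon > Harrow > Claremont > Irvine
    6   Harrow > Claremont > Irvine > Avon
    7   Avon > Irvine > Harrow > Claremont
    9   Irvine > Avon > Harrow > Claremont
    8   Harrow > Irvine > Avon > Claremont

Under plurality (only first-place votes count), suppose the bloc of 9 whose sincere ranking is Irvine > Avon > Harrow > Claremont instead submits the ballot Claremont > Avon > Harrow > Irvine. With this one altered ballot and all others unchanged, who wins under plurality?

First-place totals with the altered ballot: Irvine 0, Avon 12, Claremont 9, Harrow 14.
The winner is unchanged: still Harrow.

Harrow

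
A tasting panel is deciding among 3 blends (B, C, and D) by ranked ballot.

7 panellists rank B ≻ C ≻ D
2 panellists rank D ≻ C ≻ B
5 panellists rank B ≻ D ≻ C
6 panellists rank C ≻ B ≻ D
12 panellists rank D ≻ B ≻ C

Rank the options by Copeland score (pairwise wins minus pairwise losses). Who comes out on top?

B

Pairwise results:
  B vs C: B wins 24–8.
  B vs D: B wins 18–14.
  C vs D: D wins 19–13.
Copeland scores (wins − losses):
  B: 2 − 0 = 2
  C: 0 − 2 = -2
  D: 1 − 1 = 0
B has the best Copeland score.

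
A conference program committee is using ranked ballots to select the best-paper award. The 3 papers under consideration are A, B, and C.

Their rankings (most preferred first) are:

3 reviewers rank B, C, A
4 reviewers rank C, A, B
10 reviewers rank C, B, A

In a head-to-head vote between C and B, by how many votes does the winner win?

Ballots ranking C above B: 4+10 = 14.
Ballots ranking B above C: 3.
C wins 14–3, a margin of 11.

11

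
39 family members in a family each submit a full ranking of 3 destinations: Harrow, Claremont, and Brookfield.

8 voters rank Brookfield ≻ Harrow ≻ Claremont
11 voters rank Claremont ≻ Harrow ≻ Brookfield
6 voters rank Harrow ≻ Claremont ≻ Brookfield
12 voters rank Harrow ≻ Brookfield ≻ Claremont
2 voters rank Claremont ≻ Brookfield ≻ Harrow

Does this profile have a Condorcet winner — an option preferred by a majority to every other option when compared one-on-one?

Yes

Head-to-head results (39 voters total):
Harrow vs Claremont: Harrow wins 26–13.
Harrow vs Brookfield: Harrow wins 29–10.
Claremont vs Brookfield: Brookfield wins 20–19.
Harrow beats each rival — Claremont (26–13), Brookfield (29–10) — so Harrow is the Condorcet winner.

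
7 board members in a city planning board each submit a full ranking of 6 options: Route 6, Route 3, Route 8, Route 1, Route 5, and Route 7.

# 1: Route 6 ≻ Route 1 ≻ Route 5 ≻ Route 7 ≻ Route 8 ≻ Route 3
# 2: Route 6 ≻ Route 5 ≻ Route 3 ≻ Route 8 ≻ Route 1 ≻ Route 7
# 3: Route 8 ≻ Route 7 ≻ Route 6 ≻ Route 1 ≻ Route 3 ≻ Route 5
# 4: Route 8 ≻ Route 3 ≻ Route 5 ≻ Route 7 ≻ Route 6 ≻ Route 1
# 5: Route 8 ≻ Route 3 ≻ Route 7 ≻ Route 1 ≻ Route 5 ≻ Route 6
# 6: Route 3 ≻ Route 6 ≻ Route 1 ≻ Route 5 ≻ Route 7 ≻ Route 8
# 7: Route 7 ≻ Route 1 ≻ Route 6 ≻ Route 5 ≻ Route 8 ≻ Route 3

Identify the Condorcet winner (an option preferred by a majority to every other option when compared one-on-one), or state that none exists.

There is no Condorcet winner

Head-to-head results (7 voters total):
Route 6 vs Route 3: Route 6 wins 4–3.
Route 6 vs Route 8: Route 6 wins 4–3.
Route 6 vs Route 1: Route 6 wins 5–2.
Route 6 vs Route 5: Route 6 wins 5–2.
Route 6 vs Route 7: Route 7 wins 4–3.
Route 3 vs Route 8: Route 8 wins 5–2.
Route 3 vs Route 1: Route 3 wins 4–3.
Route 3 vs Route 5: Route 3 wins 4–3.
Route 3 vs Route 7: Route 3 wins 4–3.
Route 8 vs Route 1: Route 8 wins 4–3.
Route 8 vs Route 5: Route 5 wins 4–3.
Route 8 vs Route 7: Route 8 wins 4–3.
Route 1 vs Route 5: Route 1 wins 5–2.
Route 1 vs Route 7: Route 7 wins 4–3.
Route 5 vs Route 7: Route 5 wins 4–3.
No candidate beats all others: Route 6 beats Route 3 beats Route 7 beats Route 6, a majority cycle.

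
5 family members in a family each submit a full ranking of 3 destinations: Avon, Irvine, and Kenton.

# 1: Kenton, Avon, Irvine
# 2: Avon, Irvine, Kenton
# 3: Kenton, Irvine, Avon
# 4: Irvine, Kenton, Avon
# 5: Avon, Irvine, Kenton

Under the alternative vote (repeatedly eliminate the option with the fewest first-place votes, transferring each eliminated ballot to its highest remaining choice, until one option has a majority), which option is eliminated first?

Round 1: Avon 2, Kenton 2, Irvine 1. Irvine has the fewest and is eliminated.
Round 2: Kenton 3, Avon 2. Kenton has a majority.

Irvine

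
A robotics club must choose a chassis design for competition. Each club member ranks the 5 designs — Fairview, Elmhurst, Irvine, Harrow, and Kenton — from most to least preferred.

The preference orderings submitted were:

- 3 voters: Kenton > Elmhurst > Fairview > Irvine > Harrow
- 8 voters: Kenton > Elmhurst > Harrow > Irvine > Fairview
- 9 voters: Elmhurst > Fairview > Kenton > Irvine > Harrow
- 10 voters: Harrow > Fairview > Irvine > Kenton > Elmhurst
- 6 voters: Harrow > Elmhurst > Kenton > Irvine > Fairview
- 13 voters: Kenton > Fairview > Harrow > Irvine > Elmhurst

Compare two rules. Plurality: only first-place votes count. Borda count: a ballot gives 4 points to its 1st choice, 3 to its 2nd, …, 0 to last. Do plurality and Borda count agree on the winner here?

Yes

Plurality first-place counts: Fairview 0, Elmhurst 9, Irvine 0, Harrow 16, Kenton 24 → Kenton.
Borda totals: Fairview 102, Elmhurst 87, Irvine 59, Harrow 106, Kenton 136 → Kenton.
The two rules agree on Kenton.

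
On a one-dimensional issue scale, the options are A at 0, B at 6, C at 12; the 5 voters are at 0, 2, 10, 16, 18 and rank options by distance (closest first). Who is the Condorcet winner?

C

With single-peaked preferences on a line, the Condorcet winner is the candidate closest to the median voter.
The median voter (position 10) is closest to C at 12.
Check: C vs B — voters closer to C: 3 of 5.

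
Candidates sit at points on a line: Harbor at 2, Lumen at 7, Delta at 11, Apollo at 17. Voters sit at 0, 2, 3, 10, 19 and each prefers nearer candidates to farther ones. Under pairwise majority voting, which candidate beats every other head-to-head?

With single-peaked preferences on a line, the Condorcet winner is the candidate closest to the median voter.
The median voter (position 3) is closest to Harbor at 2.
Check: Harbor vs Lumen — voters closer to Harbor: 3 of 5.

Harbor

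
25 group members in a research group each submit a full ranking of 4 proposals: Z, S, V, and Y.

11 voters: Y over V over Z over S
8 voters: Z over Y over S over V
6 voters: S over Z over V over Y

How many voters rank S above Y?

Ballots ranking S above Y: 6.
Ballots ranking Y above S: 11+8 = 19.
So 6 of 25 voters prefer S to Y.

6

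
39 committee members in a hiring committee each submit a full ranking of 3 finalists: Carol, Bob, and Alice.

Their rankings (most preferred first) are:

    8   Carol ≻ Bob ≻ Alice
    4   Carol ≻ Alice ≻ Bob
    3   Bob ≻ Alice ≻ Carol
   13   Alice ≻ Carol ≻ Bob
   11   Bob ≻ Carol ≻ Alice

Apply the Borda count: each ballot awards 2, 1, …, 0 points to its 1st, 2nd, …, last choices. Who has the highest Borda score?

Carol

Borda scores:
  Carol: 8·2 + 4·2 + 3·0 + 13·1 + 11·1 = 48
  Bob: 8·1 + 4·0 + 3·2 + 13·0 + 11·2 = 36
  Alice: 8·0 + 4·1 + 3·1 + 13·2 + 11·0 = 33
Carol has the highest total.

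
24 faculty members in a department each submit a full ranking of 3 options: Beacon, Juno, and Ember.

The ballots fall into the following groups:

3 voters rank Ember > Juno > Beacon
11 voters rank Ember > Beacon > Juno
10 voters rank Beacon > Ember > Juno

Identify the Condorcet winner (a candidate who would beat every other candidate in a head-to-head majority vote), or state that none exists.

Head-to-head results (24 voters total):
Beacon vs Juno: Beacon wins 21–3.
Beacon vs Ember: Ember wins 14–10.
Juno vs Ember: Ember wins 24–0.
Ember beats each rival — Beacon (14–10), Juno (24–0) — so Ember is the Condorcet winner.

Ember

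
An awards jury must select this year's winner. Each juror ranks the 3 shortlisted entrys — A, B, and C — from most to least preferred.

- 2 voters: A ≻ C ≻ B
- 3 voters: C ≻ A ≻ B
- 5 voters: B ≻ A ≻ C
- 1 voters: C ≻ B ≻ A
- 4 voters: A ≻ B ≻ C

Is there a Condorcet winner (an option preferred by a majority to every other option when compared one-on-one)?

Yes

Head-to-head results (15 voters total):
A vs B: A wins 9–6.
A vs C: A wins 11–4.
B vs C: B wins 9–6.
A beats each rival — B (9–6), C (11–4) — so A is the Condorcet winner.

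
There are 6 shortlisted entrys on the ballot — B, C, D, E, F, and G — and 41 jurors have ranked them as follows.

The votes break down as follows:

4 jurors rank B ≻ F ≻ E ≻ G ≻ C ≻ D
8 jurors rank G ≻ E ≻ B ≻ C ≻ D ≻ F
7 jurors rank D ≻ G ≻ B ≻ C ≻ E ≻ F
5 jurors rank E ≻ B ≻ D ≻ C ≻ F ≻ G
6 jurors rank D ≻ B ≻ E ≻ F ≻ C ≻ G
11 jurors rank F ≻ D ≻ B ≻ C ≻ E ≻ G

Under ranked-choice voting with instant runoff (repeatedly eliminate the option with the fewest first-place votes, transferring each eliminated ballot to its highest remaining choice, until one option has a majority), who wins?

D

Round 1: D 13, F 11, G 8, E 5, B 4, C 0. C has the fewest and is eliminated.
Round 2: D 13, F 11, G 8, E 5, B 4. B has the fewest and is eliminated.
Round 3: F 15, D 13, G 8, E 5. E has the fewest and is eliminated.
Round 4: D 18, F 15, G 8. G has the fewest and is eliminated.
Round 5: D 26, F 15. D has a majority.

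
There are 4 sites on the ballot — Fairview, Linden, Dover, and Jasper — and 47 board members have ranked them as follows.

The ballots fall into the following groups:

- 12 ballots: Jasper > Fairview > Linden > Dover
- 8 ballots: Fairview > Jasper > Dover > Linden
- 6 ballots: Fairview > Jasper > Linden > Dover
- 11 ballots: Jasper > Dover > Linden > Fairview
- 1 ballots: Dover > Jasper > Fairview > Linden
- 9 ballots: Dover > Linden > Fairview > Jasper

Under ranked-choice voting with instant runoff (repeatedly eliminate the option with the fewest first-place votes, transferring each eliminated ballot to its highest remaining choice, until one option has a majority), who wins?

Jasper

Round 1: Jasper 23, Fairview 14, Dover 10, Linden 0. Linden has the fewest and is eliminated.
Round 2: Jasper 23, Fairview 14, Dover 10. Dover has the fewest and is eliminated.
Round 3: Jasper 24, Fairview 23. Jasper has a majority.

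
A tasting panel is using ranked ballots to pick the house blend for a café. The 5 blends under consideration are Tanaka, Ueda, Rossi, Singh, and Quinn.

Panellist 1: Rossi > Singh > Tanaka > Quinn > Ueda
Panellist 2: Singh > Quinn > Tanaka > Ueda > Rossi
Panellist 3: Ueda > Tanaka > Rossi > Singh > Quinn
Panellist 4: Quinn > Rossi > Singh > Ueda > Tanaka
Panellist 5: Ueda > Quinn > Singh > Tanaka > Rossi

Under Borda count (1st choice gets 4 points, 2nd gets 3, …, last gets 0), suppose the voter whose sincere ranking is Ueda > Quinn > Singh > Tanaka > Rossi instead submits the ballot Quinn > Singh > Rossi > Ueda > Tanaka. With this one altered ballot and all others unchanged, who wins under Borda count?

Singh

Borda totals with the altered ballot: Tanaka 7, Ueda 7, Rossi 11, Singh 13, Quinn 12.
The winner is unchanged: still Singh.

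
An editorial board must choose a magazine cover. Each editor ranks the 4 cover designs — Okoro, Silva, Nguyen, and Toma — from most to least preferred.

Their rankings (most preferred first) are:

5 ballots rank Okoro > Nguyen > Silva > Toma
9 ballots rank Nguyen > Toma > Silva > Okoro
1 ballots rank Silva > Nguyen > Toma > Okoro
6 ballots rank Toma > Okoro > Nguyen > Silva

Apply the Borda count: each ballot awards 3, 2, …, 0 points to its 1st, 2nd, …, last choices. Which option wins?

Nguyen

Borda scores:
  Okoro: 5·3 + 9·0 + 0 + 6·2 = 27
  Silva: 5·1 + 9·1 + 3 + 6·0 = 17
  Nguyen: 5·2 + 9·3 + 2 + 6·1 = 45
  Toma: 5·0 + 9·2 + 1 + 6·3 = 37
Nguyen has the highest total.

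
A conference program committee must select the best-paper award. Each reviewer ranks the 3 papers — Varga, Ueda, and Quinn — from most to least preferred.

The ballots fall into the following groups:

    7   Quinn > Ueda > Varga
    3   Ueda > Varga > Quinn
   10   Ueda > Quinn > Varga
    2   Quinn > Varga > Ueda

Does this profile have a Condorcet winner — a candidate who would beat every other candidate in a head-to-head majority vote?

Head-to-head results (22 voters total):
Varga vs Ueda: Ueda wins 20–2.
Varga vs Quinn: Quinn wins 19–3.
Ueda vs Quinn: Ueda wins 13–9.
Ueda beats each rival — Varga (20–2), Quinn (13–9) — so Ueda is the Condorcet winner.

Yes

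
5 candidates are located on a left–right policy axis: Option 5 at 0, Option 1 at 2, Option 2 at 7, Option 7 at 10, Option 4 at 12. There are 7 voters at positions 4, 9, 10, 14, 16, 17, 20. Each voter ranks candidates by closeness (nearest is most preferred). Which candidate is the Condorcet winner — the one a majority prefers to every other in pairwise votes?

Option 4

With single-peaked preferences on a line, the Condorcet winner is the candidate closest to the median voter.
The median voter (position 14) is closest to Option 4 at 12.
Check: Option 4 vs Option 5 — voters closer to Option 4: 6 of 7.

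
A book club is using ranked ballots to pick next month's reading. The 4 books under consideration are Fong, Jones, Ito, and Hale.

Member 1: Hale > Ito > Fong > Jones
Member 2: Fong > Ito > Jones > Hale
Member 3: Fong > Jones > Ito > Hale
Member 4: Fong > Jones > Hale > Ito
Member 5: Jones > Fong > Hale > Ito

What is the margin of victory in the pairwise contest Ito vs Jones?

Ballots ranking Ito above Jones: 2.
Ballots ranking Jones above Ito: 3.
Jones wins 3–2, a margin of 1.

1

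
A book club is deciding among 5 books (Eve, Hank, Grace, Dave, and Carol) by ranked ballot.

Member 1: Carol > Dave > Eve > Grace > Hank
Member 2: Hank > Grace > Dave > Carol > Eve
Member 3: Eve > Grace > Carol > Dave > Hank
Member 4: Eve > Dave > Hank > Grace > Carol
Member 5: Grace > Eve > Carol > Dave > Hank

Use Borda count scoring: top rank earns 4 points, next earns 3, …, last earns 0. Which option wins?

Borda scores:
  Eve: 2 + 0 + 4 + 4 + 3 = 13
  Hank: 0 + 4 + 0 + 2 + 0 = 6
  Grace: 1 + 3 + 3 + 1 + 4 = 12
  Dave: 3 + 2 + 1 + 3 + 1 = 10
  Carol: 4 + 1 + 2 + 0 + 2 = 9
Eve has the highest total.

Eve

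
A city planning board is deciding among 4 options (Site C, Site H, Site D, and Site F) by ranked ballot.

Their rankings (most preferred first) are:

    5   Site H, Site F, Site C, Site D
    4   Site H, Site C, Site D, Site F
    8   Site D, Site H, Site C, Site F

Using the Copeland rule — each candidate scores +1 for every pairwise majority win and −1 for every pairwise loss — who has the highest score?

Pairwise results:
  Site C vs Site H: Site H wins 17–0.
  Site C vs Site D: Site C wins 9–8.
  Site C vs Site F: Site C wins 12–5.
  Site H vs Site D: Site H wins 9–8.
  Site H vs Site F: Site H wins 17–0.
  Site D vs Site F: Site D wins 12–5.
Copeland scores (wins − losses):
  Site C: 2 − 1 = 1
  Site H: 3 − 0 = 3
  Site D: 1 − 2 = -1
  Site F: 0 − 3 = -3
Site H has the best Copeland score.

Site H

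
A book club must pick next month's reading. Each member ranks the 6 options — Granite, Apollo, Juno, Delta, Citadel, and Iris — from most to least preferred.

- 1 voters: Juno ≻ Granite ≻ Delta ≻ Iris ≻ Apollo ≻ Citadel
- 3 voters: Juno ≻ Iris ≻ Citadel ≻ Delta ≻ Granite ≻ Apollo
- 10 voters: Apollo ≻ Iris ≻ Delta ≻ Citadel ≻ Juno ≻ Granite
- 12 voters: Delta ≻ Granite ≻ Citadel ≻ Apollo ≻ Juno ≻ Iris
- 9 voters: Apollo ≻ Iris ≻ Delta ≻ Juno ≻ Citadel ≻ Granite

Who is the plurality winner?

Apollo

First-place vote totals:
  Granite: 0
  Apollo: 19
  Juno: 4
  Delta: 12
  Citadel: 0
  Iris: 0
Apollo has the most first-place votes.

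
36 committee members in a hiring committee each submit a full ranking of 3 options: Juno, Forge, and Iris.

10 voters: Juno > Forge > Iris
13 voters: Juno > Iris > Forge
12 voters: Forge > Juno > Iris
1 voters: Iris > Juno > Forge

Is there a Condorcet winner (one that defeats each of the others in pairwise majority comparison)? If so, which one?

Head-to-head results (36 voters total):
Juno vs Forge: Juno wins 24–12.
Juno vs Iris: Juno wins 35–1.
Forge vs Iris: Forge wins 22–14.
Juno beats each rival — Forge (24–12), Iris (35–1) — so Juno is the Condorcet winner.

Juno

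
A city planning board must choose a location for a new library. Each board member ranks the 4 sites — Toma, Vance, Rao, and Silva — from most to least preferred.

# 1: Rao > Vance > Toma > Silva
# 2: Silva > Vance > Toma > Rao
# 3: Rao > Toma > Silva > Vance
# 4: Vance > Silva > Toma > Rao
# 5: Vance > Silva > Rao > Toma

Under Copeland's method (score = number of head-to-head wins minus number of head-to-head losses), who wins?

Pairwise results:
  Toma vs Vance: Vance wins 4–1.
  Toma vs Rao: Rao wins 3–2.
  Toma vs Silva: Silva wins 3–2.
  Vance vs Rao: Vance wins 3–2.
  Vance vs Silva: Vance wins 3–2.
  Rao vs Silva: Silva wins 3–2.
Copeland scores (wins − losses):
  Toma: 0 − 3 = -3
  Vance: 3 − 0 = 3
  Rao: 1 − 2 = -1
  Silva: 2 − 1 = 1
Vance has the best Copeland score.

Vance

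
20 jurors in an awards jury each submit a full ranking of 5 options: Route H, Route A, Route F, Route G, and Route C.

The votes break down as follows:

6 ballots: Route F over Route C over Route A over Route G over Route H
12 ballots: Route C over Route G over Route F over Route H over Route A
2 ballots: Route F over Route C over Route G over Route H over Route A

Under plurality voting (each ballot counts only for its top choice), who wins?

First-place vote totals:
  Route H: 0
  Route A: 0
  Route F: 8
  Route G: 0
  Route C: 12
Route C has the most first-place votes.

Route C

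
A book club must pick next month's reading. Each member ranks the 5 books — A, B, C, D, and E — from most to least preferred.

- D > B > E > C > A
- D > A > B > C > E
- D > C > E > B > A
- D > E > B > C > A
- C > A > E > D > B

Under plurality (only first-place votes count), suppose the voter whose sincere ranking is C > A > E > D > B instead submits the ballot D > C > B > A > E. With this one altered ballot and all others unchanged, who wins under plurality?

D

First-place totals with the altered ballot: A 0, B 0, C 0, D 5, E 0.
The winner is unchanged: still D.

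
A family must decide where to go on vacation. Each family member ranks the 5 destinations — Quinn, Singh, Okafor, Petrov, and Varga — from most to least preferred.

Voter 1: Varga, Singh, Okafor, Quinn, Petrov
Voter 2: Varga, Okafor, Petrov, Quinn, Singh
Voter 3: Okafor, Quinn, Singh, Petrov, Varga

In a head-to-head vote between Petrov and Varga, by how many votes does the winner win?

Ballots ranking Petrov above Varga: 1.
Ballots ranking Varga above Petrov: 2.
Varga wins 2–1, a margin of 1.

1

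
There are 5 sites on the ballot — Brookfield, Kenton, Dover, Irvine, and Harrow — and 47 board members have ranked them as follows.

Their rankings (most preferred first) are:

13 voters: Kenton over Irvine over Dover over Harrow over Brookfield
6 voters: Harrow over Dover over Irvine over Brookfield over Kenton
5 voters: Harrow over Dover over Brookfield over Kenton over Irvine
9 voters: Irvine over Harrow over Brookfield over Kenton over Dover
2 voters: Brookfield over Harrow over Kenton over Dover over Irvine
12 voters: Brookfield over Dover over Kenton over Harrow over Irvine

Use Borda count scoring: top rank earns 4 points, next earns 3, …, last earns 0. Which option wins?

Harrow

Borda scores:
  Brookfield: 13·0 + 6·1 + 5·2 + 9·2 + 2·4 + 12·4 = 90
  Kenton: 13·4 + 6·0 + 5·1 + 9·1 + 2·2 + 12·2 = 94
  Dover: 13·2 + 6·3 + 5·3 + 9·0 + 2·1 + 12·3 = 97
  Irvine: 13·3 + 6·2 + 5·0 + 9·4 + 2·0 + 12·0 = 87
  Harrow: 13·1 + 6·4 + 5·4 + 9·3 + 2·3 + 12·1 = 102
Harrow has the highest total.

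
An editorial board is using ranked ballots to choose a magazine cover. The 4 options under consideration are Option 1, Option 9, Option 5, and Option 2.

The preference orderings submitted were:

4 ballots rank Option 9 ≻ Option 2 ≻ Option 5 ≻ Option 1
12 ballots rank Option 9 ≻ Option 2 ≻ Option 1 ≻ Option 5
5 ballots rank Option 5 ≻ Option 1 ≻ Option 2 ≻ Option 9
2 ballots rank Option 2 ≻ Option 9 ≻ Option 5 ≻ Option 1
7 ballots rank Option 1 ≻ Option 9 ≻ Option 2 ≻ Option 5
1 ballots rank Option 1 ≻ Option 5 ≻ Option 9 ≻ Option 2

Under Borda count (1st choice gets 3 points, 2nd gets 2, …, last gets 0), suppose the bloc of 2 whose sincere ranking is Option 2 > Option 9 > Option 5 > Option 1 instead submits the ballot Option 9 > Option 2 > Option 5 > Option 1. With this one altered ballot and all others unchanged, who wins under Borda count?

Option 9

Borda totals with the altered ballot: Option 1 46, Option 9 69, Option 5 23, Option 2 48.
The winner is unchanged: still Option 9.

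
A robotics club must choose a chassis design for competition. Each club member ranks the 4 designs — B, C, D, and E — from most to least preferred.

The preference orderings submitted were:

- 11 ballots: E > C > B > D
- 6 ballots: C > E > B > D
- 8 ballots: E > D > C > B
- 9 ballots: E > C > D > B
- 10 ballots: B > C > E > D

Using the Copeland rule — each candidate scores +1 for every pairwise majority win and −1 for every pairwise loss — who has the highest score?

Pairwise results:
  B vs C: C wins 34–10.
  B vs D: B wins 27–17.
  B vs E: E wins 34–10.
  C vs D: C wins 36–8.
  C vs E: E wins 28–16.
  D vs E: E wins 44–0.
Copeland scores (wins − losses):
  B: 1 − 2 = -1
  C: 2 − 1 = 1
  D: 0 − 3 = -3
  E: 3 − 0 = 3
E has the best Copeland score.

E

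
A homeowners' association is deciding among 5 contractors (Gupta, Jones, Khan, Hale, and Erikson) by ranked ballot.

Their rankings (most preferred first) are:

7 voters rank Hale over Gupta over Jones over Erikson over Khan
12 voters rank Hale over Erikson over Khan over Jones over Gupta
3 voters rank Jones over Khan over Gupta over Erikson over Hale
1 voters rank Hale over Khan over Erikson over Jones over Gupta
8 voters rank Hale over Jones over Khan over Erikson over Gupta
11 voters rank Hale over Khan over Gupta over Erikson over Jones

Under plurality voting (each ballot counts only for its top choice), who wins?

Hale

First-place vote totals:
  Gupta: 0
  Jones: 3
  Khan: 0
  Hale: 39
  Erikson: 0
Hale has the most first-place votes.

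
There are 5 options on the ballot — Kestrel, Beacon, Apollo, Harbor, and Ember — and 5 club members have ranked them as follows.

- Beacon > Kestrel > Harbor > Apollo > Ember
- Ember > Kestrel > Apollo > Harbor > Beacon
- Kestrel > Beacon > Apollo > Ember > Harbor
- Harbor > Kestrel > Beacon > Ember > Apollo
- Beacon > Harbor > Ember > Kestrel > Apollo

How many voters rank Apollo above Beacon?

Ballots ranking Apollo above Beacon: 1.
Ballots ranking Beacon above Apollo: 4.
So 1 of 5 voters prefer Apollo to Beacon.

1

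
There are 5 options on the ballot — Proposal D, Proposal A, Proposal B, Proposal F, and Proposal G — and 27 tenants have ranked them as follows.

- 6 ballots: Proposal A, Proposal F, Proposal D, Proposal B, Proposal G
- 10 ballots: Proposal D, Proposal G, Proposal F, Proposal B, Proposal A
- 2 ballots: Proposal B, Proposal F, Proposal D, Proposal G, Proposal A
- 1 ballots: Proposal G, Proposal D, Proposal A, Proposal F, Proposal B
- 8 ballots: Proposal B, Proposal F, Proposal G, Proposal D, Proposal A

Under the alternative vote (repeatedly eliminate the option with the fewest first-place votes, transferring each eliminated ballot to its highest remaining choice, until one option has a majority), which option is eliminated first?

Round 1: Proposal D 10, Proposal B 10, Proposal A 6, Proposal G 1, Proposal F 0. Proposal F has the fewest and is eliminated.
Round 2: Proposal D 10, Proposal B 10, Proposal A 6, Proposal G 1. Proposal G has the fewest and is eliminated.
Round 3: Proposal D 11, Proposal B 10, Proposal A 6. Proposal A has the fewest and is eliminated.
Round 4: Proposal D 17, Proposal B 10. Proposal D has a majority.

Proposal F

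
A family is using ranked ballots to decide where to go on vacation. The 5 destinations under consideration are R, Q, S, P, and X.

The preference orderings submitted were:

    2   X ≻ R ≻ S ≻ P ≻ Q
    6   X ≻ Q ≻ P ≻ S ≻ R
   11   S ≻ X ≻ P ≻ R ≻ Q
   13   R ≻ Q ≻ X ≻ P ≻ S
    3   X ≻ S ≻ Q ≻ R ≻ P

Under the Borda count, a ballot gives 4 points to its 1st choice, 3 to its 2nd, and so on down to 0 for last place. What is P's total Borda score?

Borda scores:
  R: 2·3 + 6·0 + 11·1 + 13·4 + 3·1 = 72
  Q: 2·0 + 6·3 + 11·0 + 13·3 + 3·2 = 63
  S: 2·2 + 6·1 + 11·4 + 13·0 + 3·3 = 63
  P: 2·1 + 6·2 + 11·2 + 13·1 + 3·0 = 49
  X: 2·4 + 6·4 + 11·3 + 13·2 + 3·4 = 103

49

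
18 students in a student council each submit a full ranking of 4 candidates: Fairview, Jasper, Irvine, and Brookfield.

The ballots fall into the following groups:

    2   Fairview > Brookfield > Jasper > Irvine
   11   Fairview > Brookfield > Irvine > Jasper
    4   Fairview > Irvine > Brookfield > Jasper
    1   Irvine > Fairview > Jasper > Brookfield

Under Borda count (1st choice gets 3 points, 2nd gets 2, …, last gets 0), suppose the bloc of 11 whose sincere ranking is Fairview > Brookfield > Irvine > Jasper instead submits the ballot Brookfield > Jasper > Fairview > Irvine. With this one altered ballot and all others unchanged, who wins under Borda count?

Brookfield

Borda totals with the altered ballot: Fairview 31, Jasper 25, Irvine 11, Brookfield 41.
The switch changes the winner from Fairview to Brookfield.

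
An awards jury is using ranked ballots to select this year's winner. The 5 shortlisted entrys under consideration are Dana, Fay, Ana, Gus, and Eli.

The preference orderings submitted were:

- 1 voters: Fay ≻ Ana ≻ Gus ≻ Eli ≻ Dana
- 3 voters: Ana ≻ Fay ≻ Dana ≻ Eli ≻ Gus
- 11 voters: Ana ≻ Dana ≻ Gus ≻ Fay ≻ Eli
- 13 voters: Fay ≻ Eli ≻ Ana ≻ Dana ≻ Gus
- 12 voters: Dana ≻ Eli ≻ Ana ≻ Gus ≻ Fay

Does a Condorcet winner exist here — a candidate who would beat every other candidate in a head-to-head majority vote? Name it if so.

Head-to-head results (40 voters total):
Dana vs Fay: Dana wins 23–17.
Dana vs Ana: Ana wins 28–12.
Dana vs Gus: Dana wins 39–1.
Dana vs Eli: Dana wins 26–14.
Fay vs Ana: Ana wins 26–14.
Fay vs Gus: Gus wins 23–17.
Fay vs Eli: Fay wins 28–12.
Ana vs Gus: Ana wins 40–0.
Ana vs Eli: Eli wins 25–15.
Gus vs Eli: Eli wins 28–12.
No candidate beats all others: Dana beats Eli beats Ana beats Dana, a majority cycle.

There is no Condorcet winner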